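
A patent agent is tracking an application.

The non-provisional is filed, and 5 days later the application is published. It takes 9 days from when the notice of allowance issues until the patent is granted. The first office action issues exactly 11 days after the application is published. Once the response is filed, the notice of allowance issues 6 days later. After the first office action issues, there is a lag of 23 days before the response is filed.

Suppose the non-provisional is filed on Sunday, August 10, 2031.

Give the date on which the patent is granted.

The non-provisional is filed: Aug 10, 2031.
The application is published: Aug 10, 2031 + 5 days = Aug 15, 2031.
The first office action issues: Aug 15, 2031 + 11 days = Aug 26, 2031.
The response is filed: Aug 26, 2031 + 23 days = Sep 18, 2031.
The notice of allowance issues: Sep 18, 2031 + 6 days = Sep 24, 2031.
The patent is granted: Sep 24, 2031 + 9 days = Oct 3, 2031.

Friday, October 3, 2031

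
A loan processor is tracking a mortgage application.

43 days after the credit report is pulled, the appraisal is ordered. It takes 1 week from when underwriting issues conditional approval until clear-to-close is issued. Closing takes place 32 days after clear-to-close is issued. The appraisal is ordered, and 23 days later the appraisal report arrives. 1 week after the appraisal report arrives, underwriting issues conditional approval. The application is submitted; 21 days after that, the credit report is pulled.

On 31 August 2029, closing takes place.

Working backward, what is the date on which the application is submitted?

20 April 2029

Closing takes place: Aug 31, 2029.
Clear-to-close is issued: Aug 31, 2029 − 32 days = Jul 30, 2029.
Underwriting issues conditional approval: Jul 30, 2029 − 1 week = Jul 23, 2029.
The appraisal report arrives: Jul 23, 2029 − 1 week = Jul 16, 2029.
The appraisal is ordered: Jul 16, 2029 − 23 days = Jun 23, 2029.
The credit report is pulled: Jun 23, 2029 − 43 days = May 11, 2029.
The application is submitted: May 11, 2029 − 21 days = Apr 20, 2029.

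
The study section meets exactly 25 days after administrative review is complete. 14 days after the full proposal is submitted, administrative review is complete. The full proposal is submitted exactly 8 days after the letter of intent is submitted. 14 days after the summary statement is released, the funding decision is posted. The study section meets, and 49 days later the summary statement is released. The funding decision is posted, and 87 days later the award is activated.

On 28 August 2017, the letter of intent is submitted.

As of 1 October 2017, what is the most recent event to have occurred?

Administrative review is complete

The letter of intent is submitted: Aug 28, 2017.
The full proposal is submitted: Aug 28, 2017 + 8 days = Sep 5, 2017.
Administrative review is complete: Sep 5, 2017 + 14 days = Sep 19, 2017.
The study section meets: Sep 19, 2017 + 25 days = Oct 14, 2017.
The summary statement is released: Oct 14, 2017 + 49 days = Dec 2, 2017.
The funding decision is posted: Dec 2, 2017 + 14 days = Dec 16, 2017.
The award is activated: Dec 16, 2017 + 87 days = Mar 13, 2018.
Oct 1, 2017 falls between when administrative review is complete (Sep 19, 2017) and when the study section meets (Oct 14, 2017).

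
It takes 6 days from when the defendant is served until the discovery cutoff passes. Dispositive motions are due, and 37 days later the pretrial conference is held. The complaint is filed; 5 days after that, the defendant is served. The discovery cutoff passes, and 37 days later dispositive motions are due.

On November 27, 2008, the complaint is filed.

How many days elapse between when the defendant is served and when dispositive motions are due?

43 days

Causal path: the defendant is served → the discovery cutoff passes → dispositive motions are due.
Total delay along the path: 6 + 37 = 43 days.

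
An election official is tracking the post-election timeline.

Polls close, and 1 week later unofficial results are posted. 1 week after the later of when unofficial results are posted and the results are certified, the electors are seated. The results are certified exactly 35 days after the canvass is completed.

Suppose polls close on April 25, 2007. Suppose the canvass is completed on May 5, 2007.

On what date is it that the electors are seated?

June 16, 2007

Polls close: Apr 25, 2007.
Unofficial results are posted: Apr 25, 2007 + 1 week = May 2, 2007.
The canvass is completed: May 5, 2007.
The results are certified: May 5, 2007 + 35 days = Jun 9, 2007.
Both prerequisites met — unofficial results are posted (May 2, 2007), the results are certified (Jun 9, 2007); the later is Jun 9, 2007.
The electors are seated: Jun 9, 2007 + 1 week = Jun 16, 2007.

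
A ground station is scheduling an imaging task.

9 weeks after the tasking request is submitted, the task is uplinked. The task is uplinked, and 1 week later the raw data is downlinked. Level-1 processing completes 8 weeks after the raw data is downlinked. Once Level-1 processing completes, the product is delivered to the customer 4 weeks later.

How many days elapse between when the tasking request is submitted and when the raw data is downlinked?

70 days

Causal path: the tasking request is submitted → the task is uplinked → the raw data is downlinked.
Total delay along the path: 9 + 1 weeks = 10 weeks = 70 days.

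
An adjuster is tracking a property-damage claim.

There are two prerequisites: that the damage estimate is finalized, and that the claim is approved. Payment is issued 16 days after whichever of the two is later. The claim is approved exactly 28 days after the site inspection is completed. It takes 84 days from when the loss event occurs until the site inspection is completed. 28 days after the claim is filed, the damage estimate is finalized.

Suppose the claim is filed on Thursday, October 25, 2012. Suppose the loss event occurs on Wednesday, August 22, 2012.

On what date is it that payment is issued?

The claim is filed: Oct 25, 2012.
The damage estimate is finalized: Oct 25, 2012 + 28 days = Nov 22, 2012.
The loss event occurs: Aug 22, 2012.
The site inspection is completed: Aug 22, 2012 + 84 days = Nov 14, 2012.
The claim is approved: Nov 14, 2012 + 28 days = Dec 12, 2012.
Both prerequisites met — the damage estimate is finalized (Nov 22, 2012), the claim is approved (Dec 12, 2012); the later is Dec 12, 2012.
Payment is issued: Dec 12, 2012 + 16 days = Dec 28, 2012.

Friday, December 28, 2012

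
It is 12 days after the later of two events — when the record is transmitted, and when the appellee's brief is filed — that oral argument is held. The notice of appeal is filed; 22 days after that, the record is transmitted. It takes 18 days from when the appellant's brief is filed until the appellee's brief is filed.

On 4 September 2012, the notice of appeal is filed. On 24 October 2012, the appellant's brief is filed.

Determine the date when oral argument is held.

23 November 2012

The notice of appeal is filed: Sep 4, 2012.
The record is transmitted: Sep 4, 2012 + 22 days = Sep 26, 2012.
The appellant's brief is filed: Oct 24, 2012.
The appellee's brief is filed: Oct 24, 2012 + 18 days = Nov 11, 2012.
Both prerequisites met — the record is transmitted (Sep 26, 2012), the appellee's brief is filed (Nov 11, 2012); the later is Nov 11, 2012.
Oral argument is held: Nov 11, 2012 + 12 days = Nov 23, 2012.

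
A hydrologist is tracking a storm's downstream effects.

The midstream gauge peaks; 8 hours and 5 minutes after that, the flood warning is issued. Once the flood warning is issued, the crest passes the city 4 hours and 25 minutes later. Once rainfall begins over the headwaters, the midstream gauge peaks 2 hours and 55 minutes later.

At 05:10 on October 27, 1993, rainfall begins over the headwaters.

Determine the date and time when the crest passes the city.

Rainfall begins over the headwaters: 05:10 Oct 27, 1993.
The midstream gauge peaks: 05:10 Oct 27, 1993 + 2h55m = 08:05 Oct 27, 1993.
The flood warning is issued: 08:05 Oct 27, 1993 + 8h05m = 16:10 Oct 27, 1993.
The crest passes the city: 16:10 Oct 27, 1993 + 4h25m = 20:35 Oct 27, 1993.

20:35 on October 27, 1993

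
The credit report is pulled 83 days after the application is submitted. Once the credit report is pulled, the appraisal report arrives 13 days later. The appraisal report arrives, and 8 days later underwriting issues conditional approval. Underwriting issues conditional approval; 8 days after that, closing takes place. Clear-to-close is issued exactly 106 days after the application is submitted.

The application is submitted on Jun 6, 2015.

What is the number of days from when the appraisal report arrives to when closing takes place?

16 days

Causal path: the appraisal report arrives → underwriting issues conditional approval → closing takes place.
Total delay along the path: 8 + 8 = 16 days.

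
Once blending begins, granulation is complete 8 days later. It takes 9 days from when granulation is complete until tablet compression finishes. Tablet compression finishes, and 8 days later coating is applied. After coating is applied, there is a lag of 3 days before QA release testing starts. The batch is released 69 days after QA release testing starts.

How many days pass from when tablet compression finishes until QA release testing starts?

11 days

Causal path: tablet compression finishes → coating is applied → QA release testing starts.
Total delay along the path: 8 + 3 = 11 days.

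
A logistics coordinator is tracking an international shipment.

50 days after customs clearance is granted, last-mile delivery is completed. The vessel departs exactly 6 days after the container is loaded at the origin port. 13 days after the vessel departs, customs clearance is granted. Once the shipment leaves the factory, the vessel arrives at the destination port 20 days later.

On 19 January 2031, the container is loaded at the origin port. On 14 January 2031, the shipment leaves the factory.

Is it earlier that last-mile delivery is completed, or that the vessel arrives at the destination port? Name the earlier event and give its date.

The vessel arrives at the destination port — 3 February 2031

The container is loaded at the origin port: Jan 19, 2031.
The vessel departs: Jan 19, 2031 + 6 days = Jan 25, 2031.
Customs clearance is granted: Jan 25, 2031 + 13 days = Feb 7, 2031.
Last-mile delivery is completed: Feb 7, 2031 + 50 days = Mar 29, 2031.
The shipment leaves the factory: Jan 14, 2031.
The vessel arrives at the destination port: Jan 14, 2031 + 20 days = Feb 3, 2031.
Comparing: last-mile delivery is completed on Mar 29, 2031 vs the vessel arrives at the destination port on Feb 3, 2031. Earlier: the vessel arrives at the destination port.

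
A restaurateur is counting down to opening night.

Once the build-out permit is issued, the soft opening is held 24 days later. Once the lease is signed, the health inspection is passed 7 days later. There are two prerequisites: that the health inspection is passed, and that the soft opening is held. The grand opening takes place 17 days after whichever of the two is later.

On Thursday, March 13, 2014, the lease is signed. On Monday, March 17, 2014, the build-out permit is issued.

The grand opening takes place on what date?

Sunday, April 27, 2014

The lease is signed: Mar 13, 2014.
The health inspection is passed: Mar 13, 2014 + 7 days = Mar 20, 2014.
The build-out permit is issued: Mar 17, 2014.
The soft opening is held: Mar 17, 2014 + 24 days = Apr 10, 2014.
Both prerequisites met — the health inspection is passed (Mar 20, 2014), the soft opening is held (Apr 10, 2014); the later is Apr 10, 2014.
The grand opening takes place: Apr 10, 2014 + 17 days = Apr 27, 2014.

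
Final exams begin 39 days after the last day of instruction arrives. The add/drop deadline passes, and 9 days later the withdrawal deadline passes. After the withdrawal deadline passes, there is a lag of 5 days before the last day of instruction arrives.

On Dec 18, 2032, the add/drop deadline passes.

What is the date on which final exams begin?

The add/drop deadline passes: Dec 18, 2032.
The withdrawal deadline passes: Dec 18, 2032 + 9 days = Dec 27, 2032.
The last day of instruction arrives: Dec 27, 2032 + 5 days = Jan 1, 2033.
Final exams begin: Jan 1, 2033 + 39 days = Feb 9, 2033.

Feb 9, 2033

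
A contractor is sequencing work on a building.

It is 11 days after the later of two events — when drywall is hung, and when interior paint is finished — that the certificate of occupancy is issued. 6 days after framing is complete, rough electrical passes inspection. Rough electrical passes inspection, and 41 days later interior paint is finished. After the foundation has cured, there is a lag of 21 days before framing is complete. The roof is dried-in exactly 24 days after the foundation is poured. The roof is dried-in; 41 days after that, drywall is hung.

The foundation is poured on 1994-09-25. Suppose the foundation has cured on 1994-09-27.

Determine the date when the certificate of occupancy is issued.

1994-12-15

The foundation is poured: Sep 25, 1994.
The roof is dried-in: Sep 25, 1994 + 24 days = Oct 19, 1994.
Drywall is hung: Oct 19, 1994 + 41 days = Nov 29, 1994.
The foundation has cured: Sep 27, 1994.
Framing is complete: Sep 27, 1994 + 21 days = Oct 18, 1994.
Rough electrical passes inspection: Oct 18, 1994 + 6 days = Oct 24, 1994.
Interior paint is finished: Oct 24, 1994 + 41 days = Dec 4, 1994.
Both prerequisites met — drywall is hung (Nov 29, 1994), interior paint is finished (Dec 4, 1994); the later is Dec 4, 1994.
The certificate of occupancy is issued: Dec 4, 1994 + 11 days = Dec 15, 1994.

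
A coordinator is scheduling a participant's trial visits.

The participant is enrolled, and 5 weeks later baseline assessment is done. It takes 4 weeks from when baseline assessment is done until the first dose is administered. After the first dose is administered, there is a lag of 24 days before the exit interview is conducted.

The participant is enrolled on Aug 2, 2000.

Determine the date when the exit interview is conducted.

The participant is enrolled: Aug 2, 2000.
Baseline assessment is done: Aug 2, 2000 + 5 weeks = Sep 6, 2000.
The first dose is administered: Sep 6, 2000 + 4 weeks = Oct 4, 2000.
The exit interview is conducted: Oct 4, 2000 + 24 days = Oct 28, 2000.

Oct 28, 2000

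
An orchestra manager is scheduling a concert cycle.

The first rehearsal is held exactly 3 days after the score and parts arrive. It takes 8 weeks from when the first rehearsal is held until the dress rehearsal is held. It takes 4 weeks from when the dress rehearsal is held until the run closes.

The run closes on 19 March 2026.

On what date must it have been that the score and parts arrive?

22 December 2025

The run closes: Mar 19, 2026.
The dress rehearsal is held: Mar 19, 2026 − 4 weeks = Feb 19, 2026.
The first rehearsal is held: Feb 19, 2026 − 8 weeks = Dec 25, 2025.
The score and parts arrive: Dec 25, 2025 − 3 days = Dec 22, 2025.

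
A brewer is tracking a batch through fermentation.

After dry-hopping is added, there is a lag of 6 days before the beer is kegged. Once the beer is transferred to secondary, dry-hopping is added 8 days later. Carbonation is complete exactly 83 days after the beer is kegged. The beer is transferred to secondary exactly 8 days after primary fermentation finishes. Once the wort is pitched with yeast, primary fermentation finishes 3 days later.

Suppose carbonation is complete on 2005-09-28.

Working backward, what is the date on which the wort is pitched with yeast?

2005-06-12

Carbonation is complete: Sep 28, 2005.
The beer is kegged: Sep 28, 2005 − 83 days = Jul 7, 2005.
Dry-hopping is added: Jul 7, 2005 − 6 days = Jul 1, 2005.
The beer is transferred to secondary: Jul 1, 2005 − 8 days = Jun 23, 2005.
Primary fermentation finishes: Jun 23, 2005 − 8 days = Jun 15, 2005.
The wort is pitched with yeast: Jun 15, 2005 − 3 days = Jun 12, 2005.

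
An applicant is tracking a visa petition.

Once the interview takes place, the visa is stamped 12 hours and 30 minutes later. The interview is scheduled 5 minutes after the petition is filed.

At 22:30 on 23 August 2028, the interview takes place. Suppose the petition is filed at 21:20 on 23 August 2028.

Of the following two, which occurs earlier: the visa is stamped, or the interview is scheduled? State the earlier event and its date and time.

The interview takes place: 22:30 Aug 23, 2028.
The visa is stamped: 22:30 Aug 23, 2028 + 12h30m = 11:00 Aug 24, 2028.
The petition is filed: 21:20 Aug 23, 2028.
The interview is scheduled: 21:20 Aug 23, 2028 + 5m = 21:25 Aug 23, 2028.
Comparing: the visa is stamped at 11:00 Aug 24, 2028 vs the interview is scheduled at 21:25 Aug 23, 2028. Earlier: the interview is scheduled.

The interview is scheduled — 21:25 on 23 August 2028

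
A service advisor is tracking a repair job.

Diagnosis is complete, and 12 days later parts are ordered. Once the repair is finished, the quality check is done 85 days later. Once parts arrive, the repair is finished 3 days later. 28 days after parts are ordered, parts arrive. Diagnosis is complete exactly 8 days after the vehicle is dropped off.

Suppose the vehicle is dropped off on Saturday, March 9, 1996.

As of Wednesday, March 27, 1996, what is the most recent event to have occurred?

Diagnosis is complete

The vehicle is dropped off: Mar 9, 1996.
Diagnosis is complete: Mar 9, 1996 + 8 days = Mar 17, 1996.
Parts are ordered: Mar 17, 1996 + 12 days = Mar 29, 1996.
Parts arrive: Mar 29, 1996 + 28 days = Apr 26, 1996.
The repair is finished: Apr 26, 1996 + 3 days = Apr 29, 1996.
The quality check is done: Apr 29, 1996 + 85 days = Jul 23, 1996.
Mar 27, 1996 falls between when diagnosis is complete (Mar 17, 1996) and when parts are ordered (Mar 29, 1996).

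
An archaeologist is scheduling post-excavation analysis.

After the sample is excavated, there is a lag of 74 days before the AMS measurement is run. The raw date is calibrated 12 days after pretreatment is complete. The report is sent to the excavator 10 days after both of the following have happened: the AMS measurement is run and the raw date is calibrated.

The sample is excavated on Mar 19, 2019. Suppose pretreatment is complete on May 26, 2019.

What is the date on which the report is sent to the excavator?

The sample is excavated: Mar 19, 2019.
The AMS measurement is run: Mar 19, 2019 + 74 days = Jun 1, 2019.
Pretreatment is complete: May 26, 2019.
The raw date is calibrated: May 26, 2019 + 12 days = Jun 7, 2019.
Both prerequisites met — the AMS measurement is run (Jun 1, 2019), the raw date is calibrated (Jun 7, 2019); the later is Jun 7, 2019.
The report is sent to the excavator: Jun 7, 2019 + 10 days = Jun 17, 2019.

Jun 17, 2019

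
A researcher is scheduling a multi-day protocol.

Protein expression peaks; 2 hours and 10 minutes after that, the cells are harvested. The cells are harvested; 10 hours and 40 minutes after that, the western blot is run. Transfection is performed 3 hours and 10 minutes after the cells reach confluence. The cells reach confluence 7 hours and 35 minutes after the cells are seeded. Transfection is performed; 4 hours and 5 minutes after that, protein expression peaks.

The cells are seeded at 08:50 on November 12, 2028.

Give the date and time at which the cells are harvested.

The cells are seeded: 08:50 Nov 12, 2028.
The cells reach confluence: 08:50 Nov 12, 2028 + 7h35m = 16:25 Nov 12, 2028.
Transfection is performed: 16:25 Nov 12, 2028 + 3h10m = 19:35 Nov 12, 2028.
Protein expression peaks: 19:35 Nov 12, 2028 + 4h05m = 23:40 Nov 12, 2028.
The cells are harvested: 23:40 Nov 12, 2028 + 2h10m = 01:50 Nov 13, 2028.

01:50 on November 13, 2028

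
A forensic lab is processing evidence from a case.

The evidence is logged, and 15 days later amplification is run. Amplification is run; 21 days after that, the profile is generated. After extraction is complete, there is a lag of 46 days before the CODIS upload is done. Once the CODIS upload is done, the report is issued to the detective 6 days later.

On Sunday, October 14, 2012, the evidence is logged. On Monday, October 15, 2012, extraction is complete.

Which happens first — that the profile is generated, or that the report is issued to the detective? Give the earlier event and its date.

The evidence is logged: Oct 14, 2012.
Amplification is run: Oct 14, 2012 + 15 days = Oct 29, 2012.
The profile is generated: Oct 29, 2012 + 21 days = Nov 19, 2012.
Extraction is complete: Oct 15, 2012.
The CODIS upload is done: Oct 15, 2012 + 46 days = Nov 30, 2012.
The report is issued to the detective: Nov 30, 2012 + 6 days = Dec 6, 2012.
Comparing: the profile is generated on Nov 19, 2012 vs the report is issued to the detective on Dec 6, 2012. Earlier: the profile is generated.

The profile is generated — Monday, November 19, 2012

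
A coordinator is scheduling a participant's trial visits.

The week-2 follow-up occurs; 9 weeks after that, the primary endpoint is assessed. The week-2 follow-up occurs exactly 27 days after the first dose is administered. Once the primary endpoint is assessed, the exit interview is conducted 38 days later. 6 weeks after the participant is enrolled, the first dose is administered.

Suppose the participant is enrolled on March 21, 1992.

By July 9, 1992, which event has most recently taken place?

The participant is enrolled: Mar 21, 1992.
The first dose is administered: Mar 21, 1992 + 6 weeks = May 2, 1992.
The week-2 follow-up occurs: May 2, 1992 + 27 days = May 29, 1992.
The primary endpoint is assessed: May 29, 1992 + 9 weeks = Jul 31, 1992.
The exit interview is conducted: Jul 31, 1992 + 38 days = Sep 7, 1992.
Jul 9, 1992 falls between when the week-2 follow-up occurs (May 29, 1992) and when the primary endpoint is assessed (Jul 31, 1992).

The week-2 follow-up occurs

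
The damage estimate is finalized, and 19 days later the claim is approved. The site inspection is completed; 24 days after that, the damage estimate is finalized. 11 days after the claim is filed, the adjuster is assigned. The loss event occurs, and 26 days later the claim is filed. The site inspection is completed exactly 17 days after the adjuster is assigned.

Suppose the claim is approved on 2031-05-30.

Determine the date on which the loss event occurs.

The claim is approved: May 30, 2031.
The damage estimate is finalized: May 30, 2031 − 19 days = May 11, 2031.
The site inspection is completed: May 11, 2031 − 24 days = Apr 17, 2031.
The adjuster is assigned: Apr 17, 2031 − 17 days = Mar 31, 2031.
The claim is filed: Mar 31, 2031 − 11 days = Mar 20, 2031.
The loss event occurs: Mar 20, 2031 − 26 days = Feb 22, 2031.

2031-02-22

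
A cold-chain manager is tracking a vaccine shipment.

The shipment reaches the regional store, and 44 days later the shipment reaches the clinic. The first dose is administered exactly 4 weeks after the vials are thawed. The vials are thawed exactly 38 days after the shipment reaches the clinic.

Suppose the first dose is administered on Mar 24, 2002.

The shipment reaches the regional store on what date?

The first dose is administered: Mar 24, 2002.
The vials are thawed: Mar 24, 2002 − 4 weeks = Feb 24, 2002.
The shipment reaches the clinic: Feb 24, 2002 − 38 days = Jan 17, 2002.
The shipment reaches the regional store: Jan 17, 2002 − 44 days = Dec 4, 2001.

Dec 4, 2001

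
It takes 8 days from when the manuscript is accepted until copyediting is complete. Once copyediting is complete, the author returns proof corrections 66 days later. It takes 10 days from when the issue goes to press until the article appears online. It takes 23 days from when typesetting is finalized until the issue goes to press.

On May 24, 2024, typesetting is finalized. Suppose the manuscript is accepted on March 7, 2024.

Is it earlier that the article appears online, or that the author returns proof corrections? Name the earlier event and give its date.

The author returns proof corrections — May 20, 2024

Typesetting is finalized: May 24, 2024.
The issue goes to press: May 24, 2024 + 23 days = Jun 16, 2024.
The article appears online: Jun 16, 2024 + 10 days = Jun 26, 2024.
The manuscript is accepted: Mar 7, 2024.
Copyediting is complete: Mar 7, 2024 + 8 days = Mar 15, 2024.
The author returns proof corrections: Mar 15, 2024 + 66 days = May 20, 2024.
Comparing: the article appears online on Jun 26, 2024 vs the author returns proof corrections on May 20, 2024. Earlier: the author returns proof corrections.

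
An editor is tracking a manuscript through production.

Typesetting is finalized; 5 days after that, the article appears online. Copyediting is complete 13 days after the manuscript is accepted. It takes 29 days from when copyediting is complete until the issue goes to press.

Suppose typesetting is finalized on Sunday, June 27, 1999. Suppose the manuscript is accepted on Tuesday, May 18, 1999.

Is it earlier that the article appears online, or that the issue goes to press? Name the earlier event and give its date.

The issue goes to press — Tuesday, June 29, 1999

Typesetting is finalized: Jun 27, 1999.
The article appears online: Jun 27, 1999 + 5 days = Jul 2, 1999.
The manuscript is accepted: May 18, 1999.
Copyediting is complete: May 18, 1999 + 13 days = May 31, 1999.
The issue goes to press: May 31, 1999 + 29 days = Jun 29, 1999.
Comparing: the article appears online on Jul 2, 1999 vs the issue goes to press on Jun 29, 1999. Earlier: the issue goes to press.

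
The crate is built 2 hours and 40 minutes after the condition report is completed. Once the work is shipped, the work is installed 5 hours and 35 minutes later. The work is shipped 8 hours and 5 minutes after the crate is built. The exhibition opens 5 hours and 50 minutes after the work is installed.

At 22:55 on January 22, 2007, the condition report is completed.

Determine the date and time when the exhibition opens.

The condition report is completed: 22:55 Jan 22, 2007.
The crate is built: 22:55 Jan 22, 2007 + 2h40m = 01:35 Jan 23, 2007.
The work is shipped: 01:35 Jan 23, 2007 + 8h05m = 09:40 Jan 23, 2007.
The work is installed: 09:40 Jan 23, 2007 + 5h35m = 15:15 Jan 23, 2007.
The exhibition opens: 15:15 Jan 23, 2007 + 5h50m = 21:05 Jan 23, 2007.

21:05 on January 23, 2007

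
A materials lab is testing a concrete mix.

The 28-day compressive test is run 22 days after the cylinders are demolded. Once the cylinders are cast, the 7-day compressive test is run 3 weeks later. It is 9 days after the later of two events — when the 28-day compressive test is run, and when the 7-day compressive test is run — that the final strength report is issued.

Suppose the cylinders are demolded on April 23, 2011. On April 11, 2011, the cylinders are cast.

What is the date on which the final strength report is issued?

May 24, 2011

The cylinders are demolded: Apr 23, 2011.
The 28-day compressive test is run: Apr 23, 2011 + 22 days = May 15, 2011.
The cylinders are cast: Apr 11, 2011.
The 7-day compressive test is run: Apr 11, 2011 + 3 weeks = May 2, 2011.
Both prerequisites met — the 28-day compressive test is run (May 15, 2011), the 7-day compressive test is run (May 2, 2011); the later is May 15, 2011.
The final strength report is issued: May 15, 2011 + 9 days = May 24, 2011.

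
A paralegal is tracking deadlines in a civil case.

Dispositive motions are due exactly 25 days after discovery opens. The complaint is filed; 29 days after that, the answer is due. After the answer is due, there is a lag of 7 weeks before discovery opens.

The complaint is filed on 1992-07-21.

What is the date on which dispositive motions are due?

The complaint is filed: Jul 21, 1992.
The answer is due: Jul 21, 1992 + 29 days = Aug 19, 1992.
Discovery opens: Aug 19, 1992 + 7 weeks = Oct 7, 1992.
Dispositive motions are due: Oct 7, 1992 + 25 days = Nov 1, 1992.

1992-11-01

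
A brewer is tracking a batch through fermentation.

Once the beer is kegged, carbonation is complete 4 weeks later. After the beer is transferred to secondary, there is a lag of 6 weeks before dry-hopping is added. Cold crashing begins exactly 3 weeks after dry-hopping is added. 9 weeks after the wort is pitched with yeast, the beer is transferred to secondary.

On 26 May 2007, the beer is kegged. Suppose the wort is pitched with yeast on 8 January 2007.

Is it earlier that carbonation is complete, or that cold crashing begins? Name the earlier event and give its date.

The beer is kegged: May 26, 2007.
Carbonation is complete: May 26, 2007 + 4 weeks = Jun 23, 2007.
The wort is pitched with yeast: Jan 8, 2007.
The beer is transferred to secondary: Jan 8, 2007 + 9 weeks = Mar 12, 2007.
Dry-hopping is added: Mar 12, 2007 + 6 weeks = Apr 23, 2007.
Cold crashing begins: Apr 23, 2007 + 3 weeks = May 14, 2007.
Comparing: carbonation is complete on Jun 23, 2007 vs cold crashing begins on May 14, 2007. Earlier: cold crashing begins.

Cold crashing begins — 14 May 2007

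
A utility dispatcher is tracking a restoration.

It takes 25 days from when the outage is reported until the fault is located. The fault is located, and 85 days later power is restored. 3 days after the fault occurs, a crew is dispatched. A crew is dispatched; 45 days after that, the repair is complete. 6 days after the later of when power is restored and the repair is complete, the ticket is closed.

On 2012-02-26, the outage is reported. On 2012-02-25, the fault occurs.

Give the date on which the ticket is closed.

2012-06-21

The outage is reported: Feb 26, 2012.
The fault is located: Feb 26, 2012 + 25 days = Mar 22, 2012.
Power is restored: Mar 22, 2012 + 85 days = Jun 15, 2012.
The fault occurs: Feb 25, 2012.
A crew is dispatched: Feb 25, 2012 + 3 days = Feb 28, 2012.
The repair is complete: Feb 28, 2012 + 45 days = Apr 13, 2012.
Both prerequisites met — power is restored (Jun 15, 2012), the repair is complete (Apr 13, 2012); the later is Jun 15, 2012.
The ticket is closed: Jun 15, 2012 + 6 days = Jun 21, 2012.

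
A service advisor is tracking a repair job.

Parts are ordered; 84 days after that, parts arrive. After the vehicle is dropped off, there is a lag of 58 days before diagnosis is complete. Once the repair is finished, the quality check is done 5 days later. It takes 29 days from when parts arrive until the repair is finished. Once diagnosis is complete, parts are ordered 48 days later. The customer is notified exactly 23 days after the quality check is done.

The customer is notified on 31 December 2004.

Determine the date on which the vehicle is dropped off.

28 April 2004

The customer is notified: Dec 31, 2004.
The quality check is done: Dec 31, 2004 − 23 days = Dec 8, 2004.
The repair is finished: Dec 8, 2004 − 5 days = Dec 3, 2004.
Parts arrive: Dec 3, 2004 − 29 days = Nov 4, 2004.
Parts are ordered: Nov 4, 2004 − 84 days = Aug 12, 2004.
Diagnosis is complete: Aug 12, 2004 − 48 days = Jun 25, 2004.
The vehicle is dropped off: Jun 25, 2004 − 58 days = Apr 28, 2004.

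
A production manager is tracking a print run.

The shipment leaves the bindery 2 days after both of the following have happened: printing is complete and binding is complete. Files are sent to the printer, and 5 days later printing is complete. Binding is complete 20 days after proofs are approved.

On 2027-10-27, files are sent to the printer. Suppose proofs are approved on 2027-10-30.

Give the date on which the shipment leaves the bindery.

2027-11-21

Files are sent to the printer: Oct 27, 2027.
Printing is complete: Oct 27, 2027 + 5 days = Nov 1, 2027.
Proofs are approved: Oct 30, 2027.
Binding is complete: Oct 30, 2027 + 20 days = Nov 19, 2027.
Both prerequisites met — printing is complete (Nov 1, 2027), binding is complete (Nov 19, 2027); the later is Nov 19, 2027.
The shipment leaves the bindery: Nov 19, 2027 + 2 days = Nov 21, 2027.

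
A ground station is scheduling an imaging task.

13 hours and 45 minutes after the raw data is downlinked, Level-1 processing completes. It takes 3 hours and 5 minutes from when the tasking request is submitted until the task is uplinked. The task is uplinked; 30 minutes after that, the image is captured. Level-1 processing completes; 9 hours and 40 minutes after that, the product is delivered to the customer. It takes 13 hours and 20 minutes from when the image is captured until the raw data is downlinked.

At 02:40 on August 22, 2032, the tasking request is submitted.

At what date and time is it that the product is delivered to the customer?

The tasking request is submitted: 02:40 Aug 22, 2032.
The task is uplinked: 02:40 Aug 22, 2032 + 3h05m = 05:45 Aug 22, 2032.
The image is captured: 05:45 Aug 22, 2032 + 30m = 06:15 Aug 22, 2032.
The raw data is downlinked: 06:15 Aug 22, 2032 + 13h20m = 19:35 Aug 22, 2032.
Level-1 processing completes: 19:35 Aug 22, 2032 + 13h45m = 09:20 Aug 23, 2032.
The product is delivered to the customer: 09:20 Aug 23, 2032 + 9h40m = 19:00 Aug 23, 2032.

19:00 on August 23, 2032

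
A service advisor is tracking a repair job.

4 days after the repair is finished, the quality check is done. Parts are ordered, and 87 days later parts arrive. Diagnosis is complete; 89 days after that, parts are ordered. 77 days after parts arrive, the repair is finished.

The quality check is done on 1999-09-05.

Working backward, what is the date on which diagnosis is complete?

The quality check is done: Sep 5, 1999.
The repair is finished: Sep 5, 1999 − 4 days = Sep 1, 1999.
Parts arrive: Sep 1, 1999 − 77 days = Jun 16, 1999.
Parts are ordered: Jun 16, 1999 − 87 days = Mar 21, 1999.
Diagnosis is complete: Mar 21, 1999 − 89 days = Dec 22, 1998.

1998-12-22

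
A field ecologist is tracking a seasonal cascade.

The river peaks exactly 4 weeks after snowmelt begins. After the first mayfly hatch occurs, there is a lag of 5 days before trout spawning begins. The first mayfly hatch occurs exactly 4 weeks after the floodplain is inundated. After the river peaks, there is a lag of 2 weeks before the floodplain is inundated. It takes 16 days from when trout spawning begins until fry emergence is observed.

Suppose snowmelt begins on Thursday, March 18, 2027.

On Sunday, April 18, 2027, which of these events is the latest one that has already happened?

The river peaks

Snowmelt begins: Mar 18, 2027.
The river peaks: Mar 18, 2027 + 4 weeks = Apr 15, 2027.
The floodplain is inundated: Apr 15, 2027 + 2 weeks = Apr 29, 2027.
The first mayfly hatch occurs: Apr 29, 2027 + 4 weeks = May 27, 2027.
Trout spawning begins: May 27, 2027 + 5 days = Jun 1, 2027.
Fry emergence is observed: Jun 1, 2027 + 16 days = Jun 17, 2027.
Apr 18, 2027 falls between when the river peaks (Apr 15, 2027) and when the floodplain is inundated (Apr 29, 2027).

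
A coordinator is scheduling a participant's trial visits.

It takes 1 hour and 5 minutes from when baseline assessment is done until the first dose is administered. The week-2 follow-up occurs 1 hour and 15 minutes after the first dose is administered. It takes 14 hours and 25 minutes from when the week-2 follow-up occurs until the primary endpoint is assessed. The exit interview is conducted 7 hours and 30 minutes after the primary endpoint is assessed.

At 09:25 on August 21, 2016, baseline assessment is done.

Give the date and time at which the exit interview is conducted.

Baseline assessment is done: 09:25 Aug 21, 2016.
The first dose is administered: 09:25 Aug 21, 2016 + 1h05m = 10:30 Aug 21, 2016.
The week-2 follow-up occurs: 10:30 Aug 21, 2016 + 1h15m = 11:45 Aug 21, 2016.
The primary endpoint is assessed: 11:45 Aug 21, 2016 + 14h25m = 02:10 Aug 22, 2016.
The exit interview is conducted: 02:10 Aug 22, 2016 + 7h30m = 09:40 Aug 22, 2016.

09:40 on August 22, 2016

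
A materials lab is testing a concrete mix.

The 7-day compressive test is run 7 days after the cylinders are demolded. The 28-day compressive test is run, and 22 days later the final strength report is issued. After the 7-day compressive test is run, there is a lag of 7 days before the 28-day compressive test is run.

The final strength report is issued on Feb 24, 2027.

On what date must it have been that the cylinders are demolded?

Jan 19, 2027

The final strength report is issued: Feb 24, 2027.
The 28-day compressive test is run: Feb 24, 2027 − 22 days = Feb 2, 2027.
The 7-day compressive test is run: Feb 2, 2027 − 7 days = Jan 26, 2027.
The cylinders are demolded: Jan 26, 2027 − 7 days = Jan 19, 2027.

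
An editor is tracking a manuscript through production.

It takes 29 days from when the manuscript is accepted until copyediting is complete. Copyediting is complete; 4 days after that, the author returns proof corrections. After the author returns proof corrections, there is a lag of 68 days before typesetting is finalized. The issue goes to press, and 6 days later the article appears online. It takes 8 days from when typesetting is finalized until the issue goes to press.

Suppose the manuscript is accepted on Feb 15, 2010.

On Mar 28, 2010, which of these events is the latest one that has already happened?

The manuscript is accepted: Feb 15, 2010.
Copyediting is complete: Feb 15, 2010 + 29 days = Mar 16, 2010.
The author returns proof corrections: Mar 16, 2010 + 4 days = Mar 20, 2010.
Typesetting is finalized: Mar 20, 2010 + 68 days = May 27, 2010.
The issue goes to press: May 27, 2010 + 8 days = Jun 4, 2010.
The article appears online: Jun 4, 2010 + 6 days = Jun 10, 2010.
Mar 28, 2010 falls between when the author returns proof corrections (Mar 20, 2010) and when typesetting is finalized (May 27, 2010).

The author returns proof corrections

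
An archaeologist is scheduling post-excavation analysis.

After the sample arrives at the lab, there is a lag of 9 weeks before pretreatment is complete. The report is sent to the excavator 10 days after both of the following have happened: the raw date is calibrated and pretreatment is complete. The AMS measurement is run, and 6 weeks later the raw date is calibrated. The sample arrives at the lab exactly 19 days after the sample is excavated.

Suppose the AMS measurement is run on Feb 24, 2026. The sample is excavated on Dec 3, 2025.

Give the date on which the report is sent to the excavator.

Apr 17, 2026

The AMS measurement is run: Feb 24, 2026.
The raw date is calibrated: Feb 24, 2026 + 6 weeks = Apr 7, 2026.
The sample is excavated: Dec 3, 2025.
The sample arrives at the lab: Dec 3, 2025 + 19 days = Dec 22, 2025.
Pretreatment is complete: Dec 22, 2025 + 9 weeks = Feb 23, 2026.
Both prerequisites met — the raw date is calibrated (Apr 7, 2026), pretreatment is complete (Feb 23, 2026); the later is Apr 7, 2026.
The report is sent to the excavator: Apr 7, 2026 + 10 days = Apr 17, 2026.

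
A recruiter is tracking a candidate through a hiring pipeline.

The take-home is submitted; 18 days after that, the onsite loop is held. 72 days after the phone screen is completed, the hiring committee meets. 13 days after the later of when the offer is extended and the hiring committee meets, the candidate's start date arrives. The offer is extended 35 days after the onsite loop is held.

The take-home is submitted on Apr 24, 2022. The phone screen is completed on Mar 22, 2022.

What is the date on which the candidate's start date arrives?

The take-home is submitted: Apr 24, 2022.
The onsite loop is held: Apr 24, 2022 + 18 days = May 12, 2022.
The offer is extended: May 12, 2022 + 35 days = Jun 16, 2022.
The phone screen is completed: Mar 22, 2022.
The hiring committee meets: Mar 22, 2022 + 72 days = Jun 2, 2022.
Both prerequisites met — the offer is extended (Jun 16, 2022), the hiring committee meets (Jun 2, 2022); the later is Jun 16, 2022.
The candidate's start date arrives: Jun 16, 2022 + 13 days = Jun 29, 2022.

Jun 29, 2022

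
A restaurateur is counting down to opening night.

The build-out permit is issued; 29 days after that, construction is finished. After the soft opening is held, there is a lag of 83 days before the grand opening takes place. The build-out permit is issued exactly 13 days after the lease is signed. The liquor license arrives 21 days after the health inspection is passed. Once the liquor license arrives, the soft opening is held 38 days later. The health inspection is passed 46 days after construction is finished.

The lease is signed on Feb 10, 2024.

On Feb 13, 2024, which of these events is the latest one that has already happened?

The lease is signed: Feb 10, 2024.
The build-out permit is issued: Feb 10, 2024 + 13 days = Feb 23, 2024.
Construction is finished: Feb 23, 2024 + 29 days = Mar 23, 2024.
The health inspection is passed: Mar 23, 2024 + 46 days = May 8, 2024.
The liquor license arrives: May 8, 2024 + 21 days = May 29, 2024.
The soft opening is held: May 29, 2024 + 38 days = Jul 6, 2024.
The grand opening takes place: Jul 6, 2024 + 83 days = Sep 27, 2024.
Feb 13, 2024 falls between when the lease is signed (Feb 10, 2024) and when the build-out permit is issued (Feb 23, 2024).

The lease is signed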